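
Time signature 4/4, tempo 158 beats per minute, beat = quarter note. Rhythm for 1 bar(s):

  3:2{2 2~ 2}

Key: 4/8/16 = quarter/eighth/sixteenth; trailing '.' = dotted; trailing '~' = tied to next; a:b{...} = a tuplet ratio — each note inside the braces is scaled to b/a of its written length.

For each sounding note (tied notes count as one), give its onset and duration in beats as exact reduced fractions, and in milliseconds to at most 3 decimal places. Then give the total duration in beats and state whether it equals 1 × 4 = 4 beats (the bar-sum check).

1) 0.0ms=0b +506.329ms=4/3b
2) 506.329ms=4/3b +1012.658ms=8/3b
Σ=4b of 4 (158bpm 4/4) — PASS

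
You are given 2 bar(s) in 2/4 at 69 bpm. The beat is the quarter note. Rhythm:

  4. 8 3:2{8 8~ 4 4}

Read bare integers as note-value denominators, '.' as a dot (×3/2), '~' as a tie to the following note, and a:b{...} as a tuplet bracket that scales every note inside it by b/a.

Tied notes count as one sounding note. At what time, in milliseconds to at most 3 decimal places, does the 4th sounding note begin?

1. 0.0ms @ 0 + 1304.348ms (3/2)
2. 1304.348ms @ 3/2 + 434.783ms (1/2)
3. 1739.13ms @ 2 + 289.855ms (1/3)
4. 2028.986ms @ 7/3 + 869.565ms (1)
5. 2898.551ms @ 10/3 + 579.71ms (2/3)

note 4 onset = 7/3b = 2028.986ms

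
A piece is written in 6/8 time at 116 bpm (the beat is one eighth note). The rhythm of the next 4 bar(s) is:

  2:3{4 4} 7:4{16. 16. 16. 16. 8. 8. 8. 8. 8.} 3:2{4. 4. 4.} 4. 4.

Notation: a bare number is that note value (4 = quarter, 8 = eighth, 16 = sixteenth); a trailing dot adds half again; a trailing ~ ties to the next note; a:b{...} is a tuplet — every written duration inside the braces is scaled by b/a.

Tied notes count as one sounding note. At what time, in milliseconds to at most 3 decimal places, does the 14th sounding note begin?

note 14 onset = 16b = 8275.862ms

1. 0.0ms @ 0 + 1551.724ms (3)
2. 1551.724ms @ 3 + 1551.724ms (3)
3. 3103.448ms @ 6 + 221.675ms (3/7)
4. 3325.123ms @ 45/7 + 221.675ms (3/7)
5. 3546.798ms @ 48/7 + 221.675ms (3/7)
6. 3768.473ms @ 51/7 + 221.675ms (3/7)
7. 3990.148ms @ 54/7 + 443.35ms (6/7)
8. 4433.498ms @ 60/7 + 443.35ms (6/7)
9. 4876.847ms @ 66/7 + 443.35ms (6/7)
10. 5320.197ms @ 72/7 + 443.35ms (6/7)
11. 5763.547ms @ 78/7 + 443.35ms (6/7)
12. 6206.897ms @ 12 + 1034.483ms (2)
13. 7241.379ms @ 14 + 1034.483ms (2)
14. 8275.862ms @ 16 + 1034.483ms (2)
15. 9310.345ms @ 18 + 1551.724ms (3)
16. 10862.069ms @ 21 + 1551.724ms (3)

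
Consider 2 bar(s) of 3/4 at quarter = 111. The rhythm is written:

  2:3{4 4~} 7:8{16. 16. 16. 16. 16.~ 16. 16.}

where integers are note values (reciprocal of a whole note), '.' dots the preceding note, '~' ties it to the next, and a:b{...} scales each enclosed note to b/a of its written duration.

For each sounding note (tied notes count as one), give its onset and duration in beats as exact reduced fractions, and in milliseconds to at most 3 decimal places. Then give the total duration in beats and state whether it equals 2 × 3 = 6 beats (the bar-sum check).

1) 0.0ms=0b +810.811ms=3/2b
2) 810.811ms=3/2b +1042.471ms=27/14b
3) 1853.282ms=24/7b +231.66ms=3/7b
4) 2084.942ms=27/7b +231.66ms=3/7b
5) 2316.602ms=30/7b +231.66ms=3/7b
6) 2548.263ms=33/7b +463.32ms=6/7b
7) 3011.583ms=39/7b +231.66ms=3/7b
Σ=6b of 6 (111bpm 3/4) — PASS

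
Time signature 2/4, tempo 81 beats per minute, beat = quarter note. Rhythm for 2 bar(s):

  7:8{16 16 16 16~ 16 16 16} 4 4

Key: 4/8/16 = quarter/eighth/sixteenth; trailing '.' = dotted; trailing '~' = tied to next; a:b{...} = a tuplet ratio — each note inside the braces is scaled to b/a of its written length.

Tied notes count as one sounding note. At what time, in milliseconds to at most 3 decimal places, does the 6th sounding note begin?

1. 0.0ms @ 0 + 211.64ms (2/7)
2. 211.64ms @ 2/7 + 211.64ms (2/7)
3. 423.28ms @ 4/7 + 211.64ms (2/7)
4. 634.921ms @ 6/7 + 423.28ms (4/7)
5. 1058.201ms @ 10/7 + 211.64ms (2/7)
6. 1269.841ms @ 12/7 + 211.64ms (2/7)
7. 1481.481ms @ 2 + 740.741ms (1)
8. 2222.222ms @ 3 + 740.741ms (1)

note 6 onset = 12/7b = 1269.841ms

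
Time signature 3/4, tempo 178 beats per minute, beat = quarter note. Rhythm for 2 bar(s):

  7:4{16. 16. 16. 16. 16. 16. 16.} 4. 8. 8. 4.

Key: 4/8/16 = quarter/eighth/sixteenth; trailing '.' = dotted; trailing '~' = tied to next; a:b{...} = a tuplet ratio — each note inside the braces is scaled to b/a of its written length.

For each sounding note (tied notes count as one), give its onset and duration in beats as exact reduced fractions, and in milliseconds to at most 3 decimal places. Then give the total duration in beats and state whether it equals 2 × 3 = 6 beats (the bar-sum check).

1) 0.0ms=0b +72.231ms=3/14b
2) 72.231ms=3/14b +72.231ms=3/14b
3) 144.462ms=3/7b +72.231ms=3/14b
4) 216.693ms=9/14b +72.231ms=3/14b
5) 288.925ms=6/7b +72.231ms=3/14b
6) 361.156ms=15/14b +72.231ms=3/14b
7) 433.387ms=9/7b +72.231ms=3/14b
8) 505.618ms=3/2b +505.618ms=3/2b
9) 1011.236ms=3b +252.809ms=3/4b
10) 1264.045ms=15/4b +252.809ms=3/4b
11) 1516.854ms=9/2b +505.618ms=3/2b
Σ=6b of 6 (178bpm 3/4) — PASS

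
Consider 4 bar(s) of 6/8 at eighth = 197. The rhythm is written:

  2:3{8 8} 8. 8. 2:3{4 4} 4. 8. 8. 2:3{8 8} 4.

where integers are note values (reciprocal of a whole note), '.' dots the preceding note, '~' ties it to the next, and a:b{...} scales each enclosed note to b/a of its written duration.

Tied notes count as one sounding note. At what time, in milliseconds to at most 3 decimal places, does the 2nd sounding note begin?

note 2 onset = 3/2b = 456.853ms

1. 0.0ms @ 0 + 456.853ms (3/2)
2. 456.853ms @ 3/2 + 456.853ms (3/2)
3. 913.706ms @ 3 + 456.853ms (3/2)
4. 1370.558ms @ 9/2 + 456.853ms (3/2)
5. 1827.411ms @ 6 + 913.706ms (3)
6. 2741.117ms @ 9 + 913.706ms (3)
7. 3654.822ms @ 12 + 913.706ms (3)
8. 4568.528ms @ 15 + 456.853ms (3/2)
9. 5025.381ms @ 33/2 + 456.853ms (3/2)
10. 5482.234ms @ 18 + 456.853ms (3/2)
11. 5939.086ms @ 39/2 + 456.853ms (3/2)
12. 6395.939ms @ 21 + 913.706ms (3)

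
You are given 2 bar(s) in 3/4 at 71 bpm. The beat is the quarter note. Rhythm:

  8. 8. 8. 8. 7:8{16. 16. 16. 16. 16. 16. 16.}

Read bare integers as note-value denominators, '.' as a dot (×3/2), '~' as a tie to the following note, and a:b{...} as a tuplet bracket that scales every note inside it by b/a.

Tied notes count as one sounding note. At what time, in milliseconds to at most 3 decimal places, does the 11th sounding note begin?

note 11 onset = 39/7b = 4708.249ms

1. 0.0ms @ 0 + 633.803ms (3/4)
2. 633.803ms @ 3/4 + 633.803ms (3/4)
3. 1267.606ms @ 3/2 + 633.803ms (3/4)
4. 1901.408ms @ 9/4 + 633.803ms (3/4)
5. 2535.211ms @ 3 + 362.173ms (3/7)
6. 2897.384ms @ 24/7 + 362.173ms (3/7)
7. 3259.557ms @ 27/7 + 362.173ms (3/7)
8. 3621.73ms @ 30/7 + 362.173ms (3/7)
9. 3983.903ms @ 33/7 + 362.173ms (3/7)
10. 4346.076ms @ 36/7 + 362.173ms (3/7)
11. 4708.249ms @ 39/7 + 362.173ms (3/7)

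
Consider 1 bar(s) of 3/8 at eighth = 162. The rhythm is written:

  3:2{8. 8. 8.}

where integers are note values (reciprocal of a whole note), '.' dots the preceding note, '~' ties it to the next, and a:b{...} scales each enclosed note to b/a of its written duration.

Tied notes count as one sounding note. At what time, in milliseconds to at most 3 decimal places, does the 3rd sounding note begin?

1. 0.0ms @ 0 + 370.37ms (1)
2. 370.37ms @ 1 + 370.37ms (1)
3. 740.741ms @ 2 + 370.37ms (1)

note 3 onset = 2b = 740.741ms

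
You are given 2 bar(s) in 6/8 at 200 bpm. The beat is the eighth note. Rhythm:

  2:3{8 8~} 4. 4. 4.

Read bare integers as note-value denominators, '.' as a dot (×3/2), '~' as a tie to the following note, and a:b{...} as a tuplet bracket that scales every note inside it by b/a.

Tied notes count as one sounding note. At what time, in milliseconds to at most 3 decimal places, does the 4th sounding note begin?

1. 0.0ms @ 0 + 450.0ms (3/2)
2. 450.0ms @ 3/2 + 1350.0ms (9/2)
3. 1800.0ms @ 6 + 900.0ms (3)
4. 2700.0ms @ 9 + 900.0ms (3)

note 4 onset = 9b = 2700.0ms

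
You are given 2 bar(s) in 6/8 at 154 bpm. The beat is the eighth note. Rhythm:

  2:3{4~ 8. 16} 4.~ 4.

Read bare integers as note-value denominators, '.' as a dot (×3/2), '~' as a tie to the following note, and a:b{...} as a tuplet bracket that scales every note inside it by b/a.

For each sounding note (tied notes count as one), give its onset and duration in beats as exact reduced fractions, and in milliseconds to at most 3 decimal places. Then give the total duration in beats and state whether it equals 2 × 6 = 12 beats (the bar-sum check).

1) 0.0ms=0b +2045.455ms=21/4b
2) 2045.455ms=21/4b +292.208ms=3/4b
3) 2337.662ms=6b +2337.662ms=6b
Σ=12b of 12 (154bpm 6/8) — PASS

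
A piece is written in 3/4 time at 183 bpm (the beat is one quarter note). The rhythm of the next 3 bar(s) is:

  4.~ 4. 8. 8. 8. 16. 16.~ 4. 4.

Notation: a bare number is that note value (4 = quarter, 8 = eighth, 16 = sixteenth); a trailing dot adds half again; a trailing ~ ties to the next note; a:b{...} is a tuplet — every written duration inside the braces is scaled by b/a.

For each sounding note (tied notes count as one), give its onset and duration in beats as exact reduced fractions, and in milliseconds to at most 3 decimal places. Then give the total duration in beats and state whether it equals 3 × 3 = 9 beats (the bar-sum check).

1) 0.0ms=0b +983.607ms=3b
2) 983.607ms=3b +245.902ms=3/4b
3) 1229.508ms=15/4b +245.902ms=3/4b
4) 1475.41ms=9/2b +245.902ms=3/4b
5) 1721.311ms=21/4b +122.951ms=3/8b
6) 1844.262ms=45/8b +614.754ms=15/8b
7) 2459.016ms=15/2b +491.803ms=3/2b
Σ=9b of 9 (183bpm 3/4) — PASS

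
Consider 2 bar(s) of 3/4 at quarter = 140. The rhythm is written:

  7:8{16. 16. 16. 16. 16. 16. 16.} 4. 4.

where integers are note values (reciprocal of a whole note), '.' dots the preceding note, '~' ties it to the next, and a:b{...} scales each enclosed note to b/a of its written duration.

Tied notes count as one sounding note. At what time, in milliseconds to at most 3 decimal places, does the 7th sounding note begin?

note 7 onset = 18/7b = 1102.041ms

1. 0.0ms @ 0 + 183.673ms (3/7)
2. 183.673ms @ 3/7 + 183.673ms (3/7)
3. 367.347ms @ 6/7 + 183.673ms (3/7)
4. 551.02ms @ 9/7 + 183.673ms (3/7)
5. 734.694ms @ 12/7 + 183.673ms (3/7)
6. 918.367ms @ 15/7 + 183.673ms (3/7)
7. 1102.041ms @ 18/7 + 183.673ms (3/7)
8. 1285.714ms @ 3 + 642.857ms (3/2)
9. 1928.571ms @ 9/2 + 642.857ms (3/2)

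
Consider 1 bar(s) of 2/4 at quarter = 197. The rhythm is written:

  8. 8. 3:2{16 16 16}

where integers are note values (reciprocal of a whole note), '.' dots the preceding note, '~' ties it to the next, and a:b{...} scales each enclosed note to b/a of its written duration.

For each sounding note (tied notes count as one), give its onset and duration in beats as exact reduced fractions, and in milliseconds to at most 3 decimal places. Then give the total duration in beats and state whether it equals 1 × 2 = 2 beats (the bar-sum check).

1) 0.0ms=0b +228.426ms=3/4b
2) 228.426ms=3/4b +228.426ms=3/4b
3) 456.853ms=3/2b +50.761ms=1/6b
4) 507.614ms=5/3b +50.761ms=1/6b
5) 558.376ms=11/6b +50.761ms=1/6b
Σ=2b of 2 (197bpm 2/4) — PASS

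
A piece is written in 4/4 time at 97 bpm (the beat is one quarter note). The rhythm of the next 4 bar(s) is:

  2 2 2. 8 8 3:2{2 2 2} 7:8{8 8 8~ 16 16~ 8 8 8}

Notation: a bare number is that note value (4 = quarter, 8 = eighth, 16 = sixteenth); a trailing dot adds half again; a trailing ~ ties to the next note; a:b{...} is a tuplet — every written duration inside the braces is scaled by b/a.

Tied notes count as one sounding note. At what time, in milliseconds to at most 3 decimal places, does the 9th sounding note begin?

note 9 onset = 12b = 7422.68ms

1. 0.0ms @ 0 + 1237.113ms (2)
2. 1237.113ms @ 2 + 1237.113ms (2)
3. 2474.227ms @ 4 + 1855.67ms (3)
4. 4329.897ms @ 7 + 309.278ms (1/2)
5. 4639.175ms @ 15/2 + 309.278ms (1/2)
6. 4948.454ms @ 8 + 824.742ms (4/3)
7. 5773.196ms @ 28/3 + 824.742ms (4/3)
8. 6597.938ms @ 32/3 + 824.742ms (4/3)
9. 7422.68ms @ 12 + 353.461ms (4/7)
10. 7776.141ms @ 88/7 + 353.461ms (4/7)
11. 8129.602ms @ 92/7 + 530.191ms (6/7)
12. 8659.794ms @ 14 + 530.191ms (6/7)
13. 9189.985ms @ 104/7 + 353.461ms (4/7)
14. 9543.446ms @ 108/7 + 353.461ms (4/7)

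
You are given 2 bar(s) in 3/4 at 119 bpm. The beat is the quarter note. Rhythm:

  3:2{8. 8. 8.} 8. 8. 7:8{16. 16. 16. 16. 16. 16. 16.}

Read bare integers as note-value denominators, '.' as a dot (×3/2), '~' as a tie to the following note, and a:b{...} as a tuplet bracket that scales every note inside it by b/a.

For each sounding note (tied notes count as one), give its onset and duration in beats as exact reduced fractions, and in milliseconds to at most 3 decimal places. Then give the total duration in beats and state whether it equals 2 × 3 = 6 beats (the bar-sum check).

1) 0.0ms=0b +252.101ms=1/2b
2) 252.101ms=1/2b +252.101ms=1/2b
3) 504.202ms=1b +252.101ms=1/2b
4) 756.303ms=3/2b +378.151ms=3/4b
5) 1134.454ms=9/4b +378.151ms=3/4b
6) 1512.605ms=3b +216.086ms=3/7b
7) 1728.691ms=24/7b +216.086ms=3/7b
8) 1944.778ms=27/7b +216.086ms=3/7b
9) 2160.864ms=30/7b +216.086ms=3/7b
10) 2376.951ms=33/7b +216.086ms=3/7b
11) 2593.037ms=36/7b +216.086ms=3/7b
12) 2809.124ms=39/7b +216.086ms=3/7b
Σ=6b of 6 (119bpm 3/4) — PASS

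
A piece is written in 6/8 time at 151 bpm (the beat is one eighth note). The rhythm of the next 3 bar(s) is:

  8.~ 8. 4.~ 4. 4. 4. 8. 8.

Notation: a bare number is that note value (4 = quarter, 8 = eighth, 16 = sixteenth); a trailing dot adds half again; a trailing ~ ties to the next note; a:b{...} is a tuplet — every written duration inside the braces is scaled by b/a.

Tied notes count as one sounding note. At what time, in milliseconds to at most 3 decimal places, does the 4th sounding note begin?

1. 0.0ms @ 0 + 1192.053ms (3)
2. 1192.053ms @ 3 + 2384.106ms (6)
3. 3576.159ms @ 9 + 1192.053ms (3)
4. 4768.212ms @ 12 + 1192.053ms (3)
5. 5960.265ms @ 15 + 596.026ms (3/2)
6. 6556.291ms @ 33/2 + 596.026ms (3/2)

note 4 onset = 12b = 4768.212ms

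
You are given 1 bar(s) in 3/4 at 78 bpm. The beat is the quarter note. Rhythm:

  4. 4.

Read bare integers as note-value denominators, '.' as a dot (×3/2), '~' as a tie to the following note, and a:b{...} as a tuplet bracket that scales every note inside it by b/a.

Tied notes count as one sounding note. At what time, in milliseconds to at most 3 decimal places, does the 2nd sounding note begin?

note 2 onset = 3/2b = 1153.846ms

1. 0.0ms @ 0 + 1153.846ms (3/2)
2. 1153.846ms @ 3/2 + 1153.846ms (3/2)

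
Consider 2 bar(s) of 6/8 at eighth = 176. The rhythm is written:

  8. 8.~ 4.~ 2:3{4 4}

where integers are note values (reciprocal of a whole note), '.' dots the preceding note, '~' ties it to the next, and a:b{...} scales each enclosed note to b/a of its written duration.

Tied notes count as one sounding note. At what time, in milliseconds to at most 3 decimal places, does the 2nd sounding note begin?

1. 0.0ms @ 0 + 511.364ms (3/2)
2. 511.364ms @ 3/2 + 2556.818ms (15/2)
3. 3068.182ms @ 9 + 1022.727ms (3)

note 2 onset = 3/2b = 511.364ms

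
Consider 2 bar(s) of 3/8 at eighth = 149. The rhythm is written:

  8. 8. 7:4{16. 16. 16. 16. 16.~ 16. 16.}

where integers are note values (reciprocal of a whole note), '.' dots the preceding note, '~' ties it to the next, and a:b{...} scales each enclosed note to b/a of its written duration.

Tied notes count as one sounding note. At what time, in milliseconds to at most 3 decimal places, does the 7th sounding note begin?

note 7 onset = 33/7b = 1898.37ms

1. 0.0ms @ 0 + 604.027ms (3/2)
2. 604.027ms @ 3/2 + 604.027ms (3/2)
3. 1208.054ms @ 3 + 172.579ms (3/7)
4. 1380.633ms @ 24/7 + 172.579ms (3/7)
5. 1553.212ms @ 27/7 + 172.579ms (3/7)
6. 1725.791ms @ 30/7 + 172.579ms (3/7)
7. 1898.37ms @ 33/7 + 345.158ms (6/7)
8. 2243.528ms @ 39/7 + 172.579ms (3/7)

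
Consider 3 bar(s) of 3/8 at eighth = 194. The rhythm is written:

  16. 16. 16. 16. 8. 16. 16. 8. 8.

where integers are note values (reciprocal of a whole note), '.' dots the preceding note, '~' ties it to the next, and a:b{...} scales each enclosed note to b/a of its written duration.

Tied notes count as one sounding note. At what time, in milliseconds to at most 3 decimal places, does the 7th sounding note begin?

note 7 onset = 21/4b = 1623.711ms

1. 0.0ms @ 0 + 231.959ms (3/4)
2. 231.959ms @ 3/4 + 231.959ms (3/4)
3. 463.918ms @ 3/2 + 231.959ms (3/4)
4. 695.876ms @ 9/4 + 231.959ms (3/4)
5. 927.835ms @ 3 + 463.918ms (3/2)
6. 1391.753ms @ 9/2 + 231.959ms (3/4)
7. 1623.711ms @ 21/4 + 231.959ms (3/4)
8. 1855.67ms @ 6 + 463.918ms (3/2)
9. 2319.588ms @ 15/2 + 463.918ms (3/2)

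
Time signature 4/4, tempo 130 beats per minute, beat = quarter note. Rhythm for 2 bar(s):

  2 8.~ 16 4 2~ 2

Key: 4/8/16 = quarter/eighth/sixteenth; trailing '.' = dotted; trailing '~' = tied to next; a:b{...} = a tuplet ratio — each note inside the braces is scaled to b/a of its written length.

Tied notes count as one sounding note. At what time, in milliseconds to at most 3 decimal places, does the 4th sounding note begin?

note 4 onset = 4b = 1846.154ms

1. 0.0ms @ 0 + 923.077ms (2)
2. 923.077ms @ 2 + 461.538ms (1)
3. 1384.615ms @ 3 + 461.538ms (1)
4. 1846.154ms @ 4 + 1846.154ms (4)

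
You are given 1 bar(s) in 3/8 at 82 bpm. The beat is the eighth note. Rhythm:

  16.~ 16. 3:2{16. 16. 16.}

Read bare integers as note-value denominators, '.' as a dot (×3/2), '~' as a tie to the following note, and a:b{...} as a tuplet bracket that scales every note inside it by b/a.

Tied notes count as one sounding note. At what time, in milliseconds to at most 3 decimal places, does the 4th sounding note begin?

1. 0.0ms @ 0 + 1097.561ms (3/2)
2. 1097.561ms @ 3/2 + 365.854ms (1/2)
3. 1463.415ms @ 2 + 365.854ms (1/2)
4. 1829.268ms @ 5/2 + 365.854ms (1/2)

note 4 onset = 5/2b = 1829.268ms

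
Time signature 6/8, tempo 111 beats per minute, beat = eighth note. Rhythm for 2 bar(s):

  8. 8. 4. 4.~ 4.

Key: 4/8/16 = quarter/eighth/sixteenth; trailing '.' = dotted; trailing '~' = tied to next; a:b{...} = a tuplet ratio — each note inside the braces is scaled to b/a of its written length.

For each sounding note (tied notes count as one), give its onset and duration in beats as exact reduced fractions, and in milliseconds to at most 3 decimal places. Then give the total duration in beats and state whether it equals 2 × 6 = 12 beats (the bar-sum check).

1) 0.0ms=0b +810.811ms=3/2b
2) 810.811ms=3/2b +810.811ms=3/2b
3) 1621.622ms=3b +1621.622ms=3b
4) 3243.243ms=6b +3243.243ms=6b
Σ=12b of 12 (111bpm 6/8) — PASS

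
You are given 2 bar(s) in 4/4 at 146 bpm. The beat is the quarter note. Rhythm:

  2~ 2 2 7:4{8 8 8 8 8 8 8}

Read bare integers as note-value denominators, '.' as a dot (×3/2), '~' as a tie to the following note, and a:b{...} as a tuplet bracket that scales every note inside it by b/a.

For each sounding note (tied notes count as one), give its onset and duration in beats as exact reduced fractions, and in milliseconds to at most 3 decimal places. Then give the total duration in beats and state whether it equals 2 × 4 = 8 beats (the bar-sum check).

1) 0.0ms=0b +1643.836ms=4b
2) 1643.836ms=4b +821.918ms=2b
3) 2465.753ms=6b +117.417ms=2/7b
4) 2583.17ms=44/7b +117.417ms=2/7b
5) 2700.587ms=46/7b +117.417ms=2/7b
6) 2818.004ms=48/7b +117.417ms=2/7b
7) 2935.421ms=50/7b +117.417ms=2/7b
8) 3052.838ms=52/7b +117.417ms=2/7b
9) 3170.254ms=54/7b +117.417ms=2/7b
Σ=8b of 8 (146bpm 4/4) — PASS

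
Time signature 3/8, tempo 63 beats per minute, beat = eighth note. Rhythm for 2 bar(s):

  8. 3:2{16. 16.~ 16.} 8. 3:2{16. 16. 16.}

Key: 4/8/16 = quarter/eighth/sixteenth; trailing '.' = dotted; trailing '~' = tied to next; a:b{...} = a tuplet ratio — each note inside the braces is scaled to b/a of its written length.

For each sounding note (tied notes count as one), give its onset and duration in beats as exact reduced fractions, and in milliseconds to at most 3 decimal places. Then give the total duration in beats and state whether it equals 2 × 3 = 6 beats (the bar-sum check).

1) 0.0ms=0b +1428.571ms=3/2b
2) 1428.571ms=3/2b +476.19ms=1/2b
3) 1904.762ms=2b +952.381ms=1b
4) 2857.143ms=3b +1428.571ms=3/2b
5) 4285.714ms=9/2b +476.19ms=1/2b
6) 4761.905ms=5b +476.19ms=1/2b
7) 5238.095ms=11/2b +476.19ms=1/2b
Σ=6b of 6 (63bpm 3/8) — PASS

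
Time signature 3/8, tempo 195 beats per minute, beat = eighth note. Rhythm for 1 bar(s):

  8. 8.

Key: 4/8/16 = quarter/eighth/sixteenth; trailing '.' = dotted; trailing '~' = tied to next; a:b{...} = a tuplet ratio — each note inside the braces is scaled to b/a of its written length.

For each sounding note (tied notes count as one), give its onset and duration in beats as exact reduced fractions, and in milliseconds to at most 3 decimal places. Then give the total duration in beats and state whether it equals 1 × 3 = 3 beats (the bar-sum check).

1) 0.0ms=0b +461.538ms=3/2b
2) 461.538ms=3/2b +461.538ms=3/2b
Σ=3b of 3 (195bpm 3/8) — PASS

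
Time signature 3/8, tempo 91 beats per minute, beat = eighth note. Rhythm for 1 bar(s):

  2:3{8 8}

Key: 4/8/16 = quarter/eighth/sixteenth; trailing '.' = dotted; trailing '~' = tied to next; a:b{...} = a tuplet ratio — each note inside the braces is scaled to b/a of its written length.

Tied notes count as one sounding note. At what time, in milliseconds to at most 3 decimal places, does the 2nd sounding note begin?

note 2 onset = 3/2b = 989.011ms

1. 0.0ms @ 0 + 989.011ms (3/2)
2. 989.011ms @ 3/2 + 989.011ms (3/2)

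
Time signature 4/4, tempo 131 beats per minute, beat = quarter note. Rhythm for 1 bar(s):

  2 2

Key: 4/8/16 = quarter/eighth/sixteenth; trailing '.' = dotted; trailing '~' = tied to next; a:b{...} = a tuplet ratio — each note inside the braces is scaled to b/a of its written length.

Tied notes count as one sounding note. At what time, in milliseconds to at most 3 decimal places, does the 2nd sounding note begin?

note 2 onset = 2b = 916.031ms

1. 0.0ms @ 0 + 916.031ms (2)
2. 916.031ms @ 2 + 916.031ms (2)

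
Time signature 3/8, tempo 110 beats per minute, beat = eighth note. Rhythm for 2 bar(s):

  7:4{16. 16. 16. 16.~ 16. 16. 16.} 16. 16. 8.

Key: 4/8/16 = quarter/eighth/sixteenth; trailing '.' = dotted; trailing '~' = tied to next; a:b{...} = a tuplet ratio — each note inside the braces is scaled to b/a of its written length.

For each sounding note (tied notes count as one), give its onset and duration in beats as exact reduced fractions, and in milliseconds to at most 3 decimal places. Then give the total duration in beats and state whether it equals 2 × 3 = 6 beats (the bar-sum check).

1) 0.0ms=0b +233.766ms=3/7b
2) 233.766ms=3/7b +233.766ms=3/7b
3) 467.532ms=6/7b +233.766ms=3/7b
4) 701.299ms=9/7b +467.532ms=6/7b
5) 1168.831ms=15/7b +233.766ms=3/7b
6) 1402.597ms=18/7b +233.766ms=3/7b
7) 1636.364ms=3b +409.091ms=3/4b
8) 2045.455ms=15/4b +409.091ms=3/4b
9) 2454.545ms=9/2b +818.182ms=3/2b
Σ=6b of 6 (110bpm 3/8) — PASS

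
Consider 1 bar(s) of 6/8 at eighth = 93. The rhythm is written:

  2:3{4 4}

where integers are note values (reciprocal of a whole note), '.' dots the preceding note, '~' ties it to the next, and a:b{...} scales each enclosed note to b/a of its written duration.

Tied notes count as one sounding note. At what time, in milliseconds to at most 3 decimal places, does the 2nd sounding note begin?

1. 0.0ms @ 0 + 1935.484ms (3)
2. 1935.484ms @ 3 + 1935.484ms (3)

note 2 onset = 3b = 1935.484ms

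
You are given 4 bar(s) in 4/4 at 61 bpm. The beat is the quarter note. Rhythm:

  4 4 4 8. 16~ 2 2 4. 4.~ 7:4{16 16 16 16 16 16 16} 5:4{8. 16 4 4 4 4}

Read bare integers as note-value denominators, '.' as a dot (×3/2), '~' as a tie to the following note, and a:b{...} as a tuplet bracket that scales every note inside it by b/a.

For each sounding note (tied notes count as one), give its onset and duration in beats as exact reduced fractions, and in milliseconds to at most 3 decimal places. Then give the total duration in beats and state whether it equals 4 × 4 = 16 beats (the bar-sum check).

1) 0.0ms=0b +983.607ms=1b
2) 983.607ms=1b +983.607ms=1b
3) 1967.213ms=2b +983.607ms=1b
4) 2950.82ms=3b +737.705ms=3/4b
5) 3688.525ms=15/4b +2213.115ms=9/4b
6) 5901.639ms=6b +1967.213ms=2b
7) 7868.852ms=8b +1475.41ms=3/2b
8) 9344.262ms=19/2b +1615.925ms=23/14b
9) 10960.187ms=78/7b +140.515ms=1/7b
10) 11100.703ms=79/7b +140.515ms=1/7b
11) 11241.218ms=80/7b +140.515ms=1/7b
12) 11381.733ms=81/7b +140.515ms=1/7b
13) 11522.248ms=82/7b +140.515ms=1/7b
14) 11662.763ms=83/7b +140.515ms=1/7b
15) 11803.279ms=12b +590.164ms=3/5b
16) 12393.443ms=63/5b +196.721ms=1/5b
17) 12590.164ms=64/5b +786.885ms=4/5b
18) 13377.049ms=68/5b +786.885ms=4/5b
19) 14163.934ms=72/5b +786.885ms=4/5b
20) 14950.82ms=76/5b +786.885ms=4/5b
Σ=16b of 16 (61bpm 4/4) — PASS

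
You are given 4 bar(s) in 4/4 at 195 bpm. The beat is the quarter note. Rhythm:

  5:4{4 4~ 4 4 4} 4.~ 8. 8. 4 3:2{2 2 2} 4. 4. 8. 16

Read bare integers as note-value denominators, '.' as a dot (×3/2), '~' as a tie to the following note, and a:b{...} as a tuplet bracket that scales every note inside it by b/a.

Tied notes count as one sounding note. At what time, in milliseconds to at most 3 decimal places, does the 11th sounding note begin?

note 11 onset = 12b = 3692.308ms

1. 0.0ms @ 0 + 246.154ms (4/5)
2. 246.154ms @ 4/5 + 492.308ms (8/5)
3. 738.462ms @ 12/5 + 246.154ms (4/5)
4. 984.615ms @ 16/5 + 246.154ms (4/5)
5. 1230.769ms @ 4 + 692.308ms (9/4)
6. 1923.077ms @ 25/4 + 230.769ms (3/4)
7. 2153.846ms @ 7 + 307.692ms (1)
8. 2461.538ms @ 8 + 410.256ms (4/3)
9. 2871.795ms @ 28/3 + 410.256ms (4/3)
10. 3282.051ms @ 32/3 + 410.256ms (4/3)
11. 3692.308ms @ 12 + 461.538ms (3/2)
12. 4153.846ms @ 27/2 + 461.538ms (3/2)
13. 4615.385ms @ 15 + 230.769ms (3/4)
14. 4846.154ms @ 63/4 + 76.923ms (1/4)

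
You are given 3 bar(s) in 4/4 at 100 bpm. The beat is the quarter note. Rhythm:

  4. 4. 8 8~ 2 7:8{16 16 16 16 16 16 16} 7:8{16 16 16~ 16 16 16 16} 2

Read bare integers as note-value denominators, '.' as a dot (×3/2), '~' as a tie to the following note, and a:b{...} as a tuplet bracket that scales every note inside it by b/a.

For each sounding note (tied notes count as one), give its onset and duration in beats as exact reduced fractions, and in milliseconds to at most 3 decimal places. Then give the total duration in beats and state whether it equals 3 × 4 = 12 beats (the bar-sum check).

1) 0.0ms=0b +900.0ms=3/2b
2) 900.0ms=3/2b +900.0ms=3/2b
3) 1800.0ms=3b +300.0ms=1/2b
4) 2100.0ms=7/2b +1500.0ms=5/2b
5) 3600.0ms=6b +171.429ms=2/7b
6) 3771.429ms=44/7b +171.429ms=2/7b
7) 3942.857ms=46/7b +171.429ms=2/7b
8) 4114.286ms=48/7b +171.429ms=2/7b
9) 4285.714ms=50/7b +171.429ms=2/7b
10) 4457.143ms=52/7b +171.429ms=2/7b
11) 4628.571ms=54/7b +171.429ms=2/7b
12) 4800.0ms=8b +171.429ms=2/7b
13) 4971.429ms=58/7b +171.429ms=2/7b
14) 5142.857ms=60/7b +342.857ms=4/7b
15) 5485.714ms=64/7b +171.429ms=2/7b
16) 5657.143ms=66/7b +171.429ms=2/7b
17) 5828.571ms=68/7b +171.429ms=2/7b
18) 6000.0ms=10b +1200.0ms=2b
Σ=12b of 12 (100bpm 4/4) — PASS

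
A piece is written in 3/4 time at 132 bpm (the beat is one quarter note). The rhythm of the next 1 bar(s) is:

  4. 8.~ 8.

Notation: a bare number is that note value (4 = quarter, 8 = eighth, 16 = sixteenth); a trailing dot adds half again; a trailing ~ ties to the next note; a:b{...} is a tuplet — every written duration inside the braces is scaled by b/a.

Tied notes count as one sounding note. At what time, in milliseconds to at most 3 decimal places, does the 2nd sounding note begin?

1. 0.0ms @ 0 + 681.818ms (3/2)
2. 681.818ms @ 3/2 + 681.818ms (3/2)

note 2 onset = 3/2b = 681.818ms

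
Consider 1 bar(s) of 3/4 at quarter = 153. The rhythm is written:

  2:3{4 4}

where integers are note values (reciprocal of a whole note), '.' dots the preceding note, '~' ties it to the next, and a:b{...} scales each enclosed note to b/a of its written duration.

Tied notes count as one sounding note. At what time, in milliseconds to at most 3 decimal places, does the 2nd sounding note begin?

1. 0.0ms @ 0 + 588.235ms (3/2)
2. 588.235ms @ 3/2 + 588.235ms (3/2)

note 2 onset = 3/2b = 588.235ms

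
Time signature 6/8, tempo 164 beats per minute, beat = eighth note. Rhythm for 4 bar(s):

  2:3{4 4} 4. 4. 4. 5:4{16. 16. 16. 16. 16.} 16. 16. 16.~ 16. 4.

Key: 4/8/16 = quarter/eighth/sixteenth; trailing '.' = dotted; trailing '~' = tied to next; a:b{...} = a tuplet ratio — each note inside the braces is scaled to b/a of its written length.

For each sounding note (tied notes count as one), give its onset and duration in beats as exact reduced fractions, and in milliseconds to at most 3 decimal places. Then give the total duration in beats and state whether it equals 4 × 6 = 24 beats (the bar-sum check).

1) 0.0ms=0b +1097.561ms=3b
2) 1097.561ms=3b +1097.561ms=3b
3) 2195.122ms=6b +1097.561ms=3b
4) 3292.683ms=9b +1097.561ms=3b
5) 4390.244ms=12b +1097.561ms=3b
6) 5487.805ms=15b +219.512ms=3/5b
7) 5707.317ms=78/5b +219.512ms=3/5b
8) 5926.829ms=81/5b +219.512ms=3/5b
9) 6146.341ms=84/5b +219.512ms=3/5b
10) 6365.854ms=87/5b +219.512ms=3/5b
11) 6585.366ms=18b +274.39ms=3/4b
12) 6859.756ms=75/4b +274.39ms=3/4b
13) 7134.146ms=39/2b +548.78ms=3/2b
14) 7682.927ms=21b +1097.561ms=3b
Σ=24b of 24 (164bpm 6/8) — PASS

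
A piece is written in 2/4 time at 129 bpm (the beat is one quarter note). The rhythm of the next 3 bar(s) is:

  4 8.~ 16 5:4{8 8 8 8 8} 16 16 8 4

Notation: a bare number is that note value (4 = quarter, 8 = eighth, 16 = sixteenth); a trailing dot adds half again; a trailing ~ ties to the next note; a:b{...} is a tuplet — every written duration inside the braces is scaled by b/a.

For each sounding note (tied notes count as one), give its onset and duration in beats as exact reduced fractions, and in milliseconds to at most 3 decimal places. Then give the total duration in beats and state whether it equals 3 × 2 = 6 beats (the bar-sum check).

1) 0.0ms=0b +465.116ms=1b
2) 465.116ms=1b +465.116ms=1b
3) 930.233ms=2b +186.047ms=2/5b
4) 1116.279ms=12/5b +186.047ms=2/5b
5) 1302.326ms=14/5b +186.047ms=2/5b
6) 1488.372ms=16/5b +186.047ms=2/5b
7) 1674.419ms=18/5b +186.047ms=2/5b
8) 1860.465ms=4b +116.279ms=1/4b
9) 1976.744ms=17/4b +116.279ms=1/4b
10) 2093.023ms=9/2b +232.558ms=1/2b
11) 2325.581ms=5b +465.116ms=1b
Σ=6b of 6 (129bpm 2/4) — PASS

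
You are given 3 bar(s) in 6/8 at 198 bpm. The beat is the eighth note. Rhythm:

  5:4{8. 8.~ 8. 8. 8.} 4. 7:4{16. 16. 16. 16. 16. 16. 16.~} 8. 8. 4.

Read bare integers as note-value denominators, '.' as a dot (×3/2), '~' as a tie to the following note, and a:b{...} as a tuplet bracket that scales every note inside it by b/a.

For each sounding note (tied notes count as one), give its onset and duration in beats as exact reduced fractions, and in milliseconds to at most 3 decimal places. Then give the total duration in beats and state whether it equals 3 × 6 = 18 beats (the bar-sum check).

1) 0.0ms=0b +363.636ms=6/5b
2) 363.636ms=6/5b +727.273ms=12/5b
3) 1090.909ms=18/5b +363.636ms=6/5b
4) 1454.545ms=24/5b +363.636ms=6/5b
5) 1818.182ms=6b +909.091ms=3b
6) 2727.273ms=9b +129.87ms=3/7b
7) 2857.143ms=66/7b +129.87ms=3/7b
8) 2987.013ms=69/7b +129.87ms=3/7b
9) 3116.883ms=72/7b +129.87ms=3/7b
10) 3246.753ms=75/7b +129.87ms=3/7b
11) 3376.623ms=78/7b +129.87ms=3/7b
12) 3506.494ms=81/7b +584.416ms=27/14b
13) 4090.909ms=27/2b +454.545ms=3/2b
14) 4545.455ms=15b +909.091ms=3b
Σ=18b of 18 (198bpm 6/8) — PASS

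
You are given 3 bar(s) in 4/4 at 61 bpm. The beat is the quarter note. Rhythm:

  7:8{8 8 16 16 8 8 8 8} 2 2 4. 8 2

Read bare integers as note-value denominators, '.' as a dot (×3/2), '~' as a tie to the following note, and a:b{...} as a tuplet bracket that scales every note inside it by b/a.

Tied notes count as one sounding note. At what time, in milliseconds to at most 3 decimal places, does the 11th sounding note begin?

1. 0.0ms @ 0 + 562.061ms (4/7)
2. 562.061ms @ 4/7 + 562.061ms (4/7)
3. 1124.122ms @ 8/7 + 281.03ms (2/7)
4. 1405.152ms @ 10/7 + 281.03ms (2/7)
5. 1686.183ms @ 12/7 + 562.061ms (4/7)
6. 2248.244ms @ 16/7 + 562.061ms (4/7)
7. 2810.304ms @ 20/7 + 562.061ms (4/7)
8. 3372.365ms @ 24/7 + 562.061ms (4/7)
9. 3934.426ms @ 4 + 1967.213ms (2)
10. 5901.639ms @ 6 + 1967.213ms (2)
11. 7868.852ms @ 8 + 1475.41ms (3/2)
12. 9344.262ms @ 19/2 + 491.803ms (1/2)
13. 9836.066ms @ 10 + 1967.213ms (2)

note 11 onset = 8b = 7868.852ms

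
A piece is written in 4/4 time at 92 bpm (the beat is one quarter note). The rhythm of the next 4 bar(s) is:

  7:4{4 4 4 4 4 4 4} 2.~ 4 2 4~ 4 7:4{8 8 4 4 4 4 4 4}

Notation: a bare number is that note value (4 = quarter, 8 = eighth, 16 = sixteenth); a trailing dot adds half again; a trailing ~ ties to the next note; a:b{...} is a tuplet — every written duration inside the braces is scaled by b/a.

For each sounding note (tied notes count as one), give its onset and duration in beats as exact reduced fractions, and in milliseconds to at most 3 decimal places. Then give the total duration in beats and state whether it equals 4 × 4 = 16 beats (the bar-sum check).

1) 0.0ms=0b +372.671ms=4/7b
2) 372.671ms=4/7b +372.671ms=4/7b
3) 745.342ms=8/7b +372.671ms=4/7b
4) 1118.012ms=12/7b +372.671ms=4/7b
5) 1490.683ms=16/7b +372.671ms=4/7b
6) 1863.354ms=20/7b +372.671ms=4/7b
7) 2236.025ms=24/7b +372.671ms=4/7b
8) 2608.696ms=4b +2608.696ms=4b
9) 5217.391ms=8b +1304.348ms=2b
10) 6521.739ms=10b +1304.348ms=2b
11) 7826.087ms=12b +186.335ms=2/7b
12) 8012.422ms=86/7b +186.335ms=2/7b
13) 8198.758ms=88/7b +372.671ms=4/7b
14) 8571.429ms=92/7b +372.671ms=4/7b
15) 8944.099ms=96/7b +372.671ms=4/7b
16) 9316.77ms=100/7b +372.671ms=4/7b
17) 9689.441ms=104/7b +372.671ms=4/7b
18) 10062.112ms=108/7b +372.671ms=4/7b
Σ=16b of 16 (92bpm 4/4) — PASS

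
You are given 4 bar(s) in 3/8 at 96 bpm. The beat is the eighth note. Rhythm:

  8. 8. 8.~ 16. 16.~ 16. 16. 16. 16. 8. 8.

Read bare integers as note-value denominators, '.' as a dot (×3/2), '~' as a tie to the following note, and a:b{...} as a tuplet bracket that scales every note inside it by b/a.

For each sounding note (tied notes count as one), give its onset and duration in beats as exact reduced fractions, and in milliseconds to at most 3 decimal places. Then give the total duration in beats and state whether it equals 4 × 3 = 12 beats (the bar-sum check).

1) 0.0ms=0b +937.5ms=3/2b
2) 937.5ms=3/2b +937.5ms=3/2b
3) 1875.0ms=3b +1406.25ms=9/4b
4) 3281.25ms=21/4b +937.5ms=3/2b
5) 4218.75ms=27/4b +468.75ms=3/4b
6) 4687.5ms=15/2b +468.75ms=3/4b
7) 5156.25ms=33/4b +468.75ms=3/4b
8) 5625.0ms=9b +937.5ms=3/2b
9) 6562.5ms=21/2b +937.5ms=3/2b
Σ=12b of 12 (96bpm 3/8) — PASS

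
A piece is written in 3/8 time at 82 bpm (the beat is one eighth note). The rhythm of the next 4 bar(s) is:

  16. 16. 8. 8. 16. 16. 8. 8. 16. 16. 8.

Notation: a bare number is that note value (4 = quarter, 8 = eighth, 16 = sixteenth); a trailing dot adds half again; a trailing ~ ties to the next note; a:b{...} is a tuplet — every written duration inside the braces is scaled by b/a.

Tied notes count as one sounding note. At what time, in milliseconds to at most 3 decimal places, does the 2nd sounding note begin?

note 2 onset = 3/4b = 548.78ms

1. 0.0ms @ 0 + 548.78ms (3/4)
2. 548.78ms @ 3/4 + 548.78ms (3/4)
3. 1097.561ms @ 3/2 + 1097.561ms (3/2)
4. 2195.122ms @ 3 + 1097.561ms (3/2)
5. 3292.683ms @ 9/2 + 548.78ms (3/4)
6. 3841.463ms @ 21/4 + 548.78ms (3/4)
7. 4390.244ms @ 6 + 1097.561ms (3/2)
8. 5487.805ms @ 15/2 + 1097.561ms (3/2)
9. 6585.366ms @ 9 + 548.78ms (3/4)
10. 7134.146ms @ 39/4 + 548.78ms (3/4)
11. 7682.927ms @ 21/2 + 1097.561ms (3/2)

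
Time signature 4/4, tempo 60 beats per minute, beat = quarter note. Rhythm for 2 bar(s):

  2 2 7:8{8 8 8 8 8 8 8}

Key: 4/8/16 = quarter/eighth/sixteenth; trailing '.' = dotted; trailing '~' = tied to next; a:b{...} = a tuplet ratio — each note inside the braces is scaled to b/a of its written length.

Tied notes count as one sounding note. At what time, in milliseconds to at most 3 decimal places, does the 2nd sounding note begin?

note 2 onset = 2b = 2000.0ms

1. 0.0ms @ 0 + 2000.0ms (2)
2. 2000.0ms @ 2 + 2000.0ms (2)
3. 4000.0ms @ 4 + 571.429ms (4/7)
4. 4571.429ms @ 32/7 + 571.429ms (4/7)
5. 5142.857ms @ 36/7 + 571.429ms (4/7)
6. 5714.286ms @ 40/7 + 571.429ms (4/7)
7. 6285.714ms @ 44/7 + 571.429ms (4/7)
8. 6857.143ms @ 48/7 + 571.429ms (4/7)
9. 7428.571ms @ 52/7 + 571.429ms (4/7)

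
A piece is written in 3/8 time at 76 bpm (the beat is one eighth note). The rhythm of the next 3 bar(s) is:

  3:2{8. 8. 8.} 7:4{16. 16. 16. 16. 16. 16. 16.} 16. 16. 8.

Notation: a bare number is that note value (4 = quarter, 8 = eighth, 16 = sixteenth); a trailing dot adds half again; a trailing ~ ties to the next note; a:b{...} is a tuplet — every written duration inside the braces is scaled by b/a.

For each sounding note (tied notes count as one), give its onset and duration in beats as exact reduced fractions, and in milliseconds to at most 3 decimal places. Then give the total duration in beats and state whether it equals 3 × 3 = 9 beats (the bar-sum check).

1) 0.0ms=0b +789.474ms=1b
2) 789.474ms=1b +789.474ms=1b
3) 1578.947ms=2b +789.474ms=1b
4) 2368.421ms=3b +338.346ms=3/7b
5) 2706.767ms=24/7b +338.346ms=3/7b
6) 3045.113ms=27/7b +338.346ms=3/7b
7) 3383.459ms=30/7b +338.346ms=3/7b
8) 3721.805ms=33/7b +338.346ms=3/7b
9) 4060.15ms=36/7b +338.346ms=3/7b
10) 4398.496ms=39/7b +338.346ms=3/7b
11) 4736.842ms=6b +592.105ms=3/4b
12) 5328.947ms=27/4b +592.105ms=3/4b
13) 5921.053ms=15/2b +1184.211ms=3/2b
Σ=9b of 9 (76bpm 3/8) — PASS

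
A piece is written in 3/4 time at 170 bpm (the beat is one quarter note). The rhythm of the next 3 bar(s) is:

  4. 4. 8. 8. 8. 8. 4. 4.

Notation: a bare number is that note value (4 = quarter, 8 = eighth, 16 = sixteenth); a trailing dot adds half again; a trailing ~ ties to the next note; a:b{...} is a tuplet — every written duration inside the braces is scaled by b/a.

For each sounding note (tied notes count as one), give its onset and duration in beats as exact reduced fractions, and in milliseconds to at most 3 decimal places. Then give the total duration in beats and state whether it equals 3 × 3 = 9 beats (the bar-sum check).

1) 0.0ms=0b +529.412ms=3/2b
2) 529.412ms=3/2b +529.412ms=3/2b
3) 1058.824ms=3b +264.706ms=3/4b
4) 1323.529ms=15/4b +264.706ms=3/4b
5) 1588.235ms=9/2b +264.706ms=3/4b
6) 1852.941ms=21/4b +264.706ms=3/4b
7) 2117.647ms=6b +529.412ms=3/2b
8) 2647.059ms=15/2b +529.412ms=3/2b
Σ=9b of 9 (170bpm 3/4) — PASS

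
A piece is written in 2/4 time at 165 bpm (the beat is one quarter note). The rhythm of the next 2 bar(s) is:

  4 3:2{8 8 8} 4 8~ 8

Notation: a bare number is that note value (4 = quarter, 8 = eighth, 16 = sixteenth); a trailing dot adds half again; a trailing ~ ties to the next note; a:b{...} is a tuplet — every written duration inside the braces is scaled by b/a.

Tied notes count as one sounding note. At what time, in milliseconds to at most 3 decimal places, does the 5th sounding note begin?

1. 0.0ms @ 0 + 363.636ms (1)
2. 363.636ms @ 1 + 121.212ms (1/3)
3. 484.848ms @ 4/3 + 121.212ms (1/3)
4. 606.061ms @ 5/3 + 121.212ms (1/3)
5. 727.273ms @ 2 + 363.636ms (1)
6. 1090.909ms @ 3 + 363.636ms (1)

note 5 onset = 2b = 727.273ms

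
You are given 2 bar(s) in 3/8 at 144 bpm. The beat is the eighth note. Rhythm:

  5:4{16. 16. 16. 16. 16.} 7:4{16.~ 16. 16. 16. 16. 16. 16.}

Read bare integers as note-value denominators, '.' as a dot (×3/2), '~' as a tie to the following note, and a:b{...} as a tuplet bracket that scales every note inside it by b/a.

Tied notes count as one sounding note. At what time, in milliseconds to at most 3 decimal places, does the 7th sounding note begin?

1. 0.0ms @ 0 + 250.0ms (3/5)
2. 250.0ms @ 3/5 + 250.0ms (3/5)
3. 500.0ms @ 6/5 + 250.0ms (3/5)
4. 750.0ms @ 9/5 + 250.0ms (3/5)
5. 1000.0ms @ 12/5 + 250.0ms (3/5)
6. 1250.0ms @ 3 + 357.143ms (6/7)
7. 1607.143ms @ 27/7 + 178.571ms (3/7)
8. 1785.714ms @ 30/7 + 178.571ms (3/7)
9. 1964.286ms @ 33/7 + 178.571ms (3/7)
10. 2142.857ms @ 36/7 + 178.571ms (3/7)
11. 2321.429ms @ 39/7 + 178.571ms (3/7)

note 7 onset = 27/7b = 1607.143ms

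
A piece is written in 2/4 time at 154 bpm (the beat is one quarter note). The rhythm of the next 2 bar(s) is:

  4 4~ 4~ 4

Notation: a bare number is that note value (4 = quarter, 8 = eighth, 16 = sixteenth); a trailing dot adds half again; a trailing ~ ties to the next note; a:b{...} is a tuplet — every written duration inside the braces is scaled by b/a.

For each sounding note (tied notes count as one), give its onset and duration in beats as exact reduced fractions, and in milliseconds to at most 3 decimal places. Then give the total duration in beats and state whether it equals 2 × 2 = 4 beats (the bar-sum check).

1) 0.0ms=0b +389.61ms=1b
2) 389.61ms=1b +1168.831ms=3b
Σ=4b of 4 (154bpm 2/4) — PASS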